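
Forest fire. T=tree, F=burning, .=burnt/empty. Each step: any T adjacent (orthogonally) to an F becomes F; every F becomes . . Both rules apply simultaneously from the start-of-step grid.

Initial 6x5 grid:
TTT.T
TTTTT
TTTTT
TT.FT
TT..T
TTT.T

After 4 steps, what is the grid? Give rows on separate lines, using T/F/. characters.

Step 1: 2 trees catch fire, 1 burn out
  TTT.T
  TTTTT
  TTTFT
  TT..F
  TT..T
  TTT.T
Step 2: 4 trees catch fire, 2 burn out
  TTT.T
  TTTFT
  TTF.F
  TT...
  TT..F
  TTT.T
Step 3: 4 trees catch fire, 4 burn out
  TTT.T
  TTF.F
  TF...
  TT...
  TT...
  TTT.F
Step 4: 5 trees catch fire, 4 burn out
  TTF.F
  TF...
  F....
  TF...
  TT...
  TTT..

TTF.F
TF...
F....
TF...
TT...
TTT..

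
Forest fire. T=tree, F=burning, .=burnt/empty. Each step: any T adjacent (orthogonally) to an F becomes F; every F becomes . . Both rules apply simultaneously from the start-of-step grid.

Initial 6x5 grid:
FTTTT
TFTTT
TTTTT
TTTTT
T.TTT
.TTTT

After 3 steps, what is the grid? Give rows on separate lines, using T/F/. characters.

Step 1: 4 trees catch fire, 2 burn out
  .FTTT
  F.FTT
  TFTTT
  TTTTT
  T.TTT
  .TTTT
Step 2: 5 trees catch fire, 4 burn out
  ..FTT
  ...FT
  F.FTT
  TFTTT
  T.TTT
  .TTTT
Step 3: 5 trees catch fire, 5 burn out
  ...FT
  ....F
  ...FT
  F.FTT
  T.TTT
  .TTTT

...FT
....F
...FT
F.FTT
T.TTT
.TTTT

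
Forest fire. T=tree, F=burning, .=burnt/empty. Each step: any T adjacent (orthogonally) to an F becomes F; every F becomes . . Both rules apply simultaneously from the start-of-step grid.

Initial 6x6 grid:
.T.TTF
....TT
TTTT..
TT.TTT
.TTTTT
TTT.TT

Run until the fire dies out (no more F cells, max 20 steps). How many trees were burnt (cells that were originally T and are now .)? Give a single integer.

Answer: 4

Derivation:
Step 1: +2 fires, +1 burnt (F count now 2)
Step 2: +2 fires, +2 burnt (F count now 2)
Step 3: +0 fires, +2 burnt (F count now 0)
Fire out after step 3
Initially T: 24, now '.': 16
Total burnt (originally-T cells now '.'): 4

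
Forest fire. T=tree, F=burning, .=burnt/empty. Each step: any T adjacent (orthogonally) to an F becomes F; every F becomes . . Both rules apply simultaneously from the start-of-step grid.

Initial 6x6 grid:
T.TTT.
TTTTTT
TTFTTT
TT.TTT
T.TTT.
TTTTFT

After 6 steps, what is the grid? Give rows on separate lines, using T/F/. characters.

Step 1: 6 trees catch fire, 2 burn out
  T.TTT.
  TTFTTT
  TF.FTT
  TT.TTT
  T.TTF.
  TTTF.F
Step 2: 10 trees catch fire, 6 burn out
  T.FTT.
  TF.FTT
  F...FT
  TF.FFT
  T.TF..
  TTF...
Step 3: 8 trees catch fire, 10 burn out
  T..FT.
  F...FT
  .....F
  F....F
  T.F...
  TF....
Step 4: 5 trees catch fire, 8 burn out
  F...F.
  .....F
  ......
  ......
  F.....
  F.....
Step 5: 0 trees catch fire, 5 burn out
  ......
  ......
  ......
  ......
  ......
  ......
Step 6: 0 trees catch fire, 0 burn out
  ......
  ......
  ......
  ......
  ......
  ......

......
......
......
......
......
......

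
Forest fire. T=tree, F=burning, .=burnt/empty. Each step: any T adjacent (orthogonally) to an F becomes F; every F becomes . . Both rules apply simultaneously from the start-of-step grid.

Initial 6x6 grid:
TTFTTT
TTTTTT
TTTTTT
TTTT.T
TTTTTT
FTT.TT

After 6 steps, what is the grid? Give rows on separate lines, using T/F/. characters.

Step 1: 5 trees catch fire, 2 burn out
  TF.FTT
  TTFTTT
  TTTTTT
  TTTT.T
  FTTTTT
  .FT.TT
Step 2: 8 trees catch fire, 5 burn out
  F...FT
  TF.FTT
  TTFTTT
  FTTT.T
  .FTTTT
  ..F.TT
Step 3: 9 trees catch fire, 8 burn out
  .....F
  F...FT
  FF.FTT
  .FFT.T
  ..FTTT
  ....TT
Step 4: 4 trees catch fire, 9 burn out
  ......
  .....F
  ....FT
  ...F.T
  ...FTT
  ....TT
Step 5: 2 trees catch fire, 4 burn out
  ......
  ......
  .....F
  .....T
  ....FT
  ....TT
Step 6: 3 trees catch fire, 2 burn out
  ......
  ......
  ......
  .....F
  .....F
  ....FT

......
......
......
.....F
.....F
....FT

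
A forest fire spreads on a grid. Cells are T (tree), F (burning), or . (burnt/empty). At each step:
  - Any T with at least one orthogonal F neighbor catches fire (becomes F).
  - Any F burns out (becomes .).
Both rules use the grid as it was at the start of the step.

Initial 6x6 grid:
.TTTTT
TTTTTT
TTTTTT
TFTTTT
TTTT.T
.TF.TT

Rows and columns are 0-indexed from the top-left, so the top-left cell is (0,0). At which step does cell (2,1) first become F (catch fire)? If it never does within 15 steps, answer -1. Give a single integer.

Step 1: cell (2,1)='F' (+6 fires, +2 burnt)
  -> target ignites at step 1
Step 2: cell (2,1)='.' (+6 fires, +6 burnt)
Step 3: cell (2,1)='.' (+5 fires, +6 burnt)
Step 4: cell (2,1)='.' (+4 fires, +5 burnt)
Step 5: cell (2,1)='.' (+4 fires, +4 burnt)
Step 6: cell (2,1)='.' (+3 fires, +4 burnt)
Step 7: cell (2,1)='.' (+2 fires, +3 burnt)
Step 8: cell (2,1)='.' (+0 fires, +2 burnt)
  fire out at step 8

1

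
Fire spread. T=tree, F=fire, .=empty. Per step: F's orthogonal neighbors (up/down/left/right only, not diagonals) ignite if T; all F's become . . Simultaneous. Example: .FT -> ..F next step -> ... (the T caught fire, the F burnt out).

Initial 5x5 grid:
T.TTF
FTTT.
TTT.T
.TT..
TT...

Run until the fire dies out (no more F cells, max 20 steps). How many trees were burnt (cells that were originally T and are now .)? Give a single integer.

Answer: 13

Derivation:
Step 1: +4 fires, +2 burnt (F count now 4)
Step 2: +4 fires, +4 burnt (F count now 4)
Step 3: +2 fires, +4 burnt (F count now 2)
Step 4: +2 fires, +2 burnt (F count now 2)
Step 5: +1 fires, +2 burnt (F count now 1)
Step 6: +0 fires, +1 burnt (F count now 0)
Fire out after step 6
Initially T: 14, now '.': 24
Total burnt (originally-T cells now '.'): 13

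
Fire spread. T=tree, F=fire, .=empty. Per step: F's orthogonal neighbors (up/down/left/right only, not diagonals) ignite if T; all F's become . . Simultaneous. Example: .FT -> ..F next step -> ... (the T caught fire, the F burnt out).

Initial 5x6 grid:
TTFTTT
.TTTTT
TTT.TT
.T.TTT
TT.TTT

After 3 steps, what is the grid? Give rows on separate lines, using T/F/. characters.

Step 1: 3 trees catch fire, 1 burn out
  TF.FTT
  .TFTTT
  TTT.TT
  .T.TTT
  TT.TTT
Step 2: 5 trees catch fire, 3 burn out
  F...FT
  .F.FTT
  TTF.TT
  .T.TTT
  TT.TTT
Step 3: 3 trees catch fire, 5 burn out
  .....F
  ....FT
  TF..TT
  .T.TTT
  TT.TTT

.....F
....FT
TF..TT
.T.TTT
TT.TTT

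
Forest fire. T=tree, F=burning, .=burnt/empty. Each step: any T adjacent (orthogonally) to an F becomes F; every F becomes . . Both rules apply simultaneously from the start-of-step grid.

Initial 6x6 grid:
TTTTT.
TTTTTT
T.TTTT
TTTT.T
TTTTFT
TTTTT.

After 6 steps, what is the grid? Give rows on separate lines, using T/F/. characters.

Step 1: 3 trees catch fire, 1 burn out
  TTTTT.
  TTTTTT
  T.TTTT
  TTTT.T
  TTTF.F
  TTTTF.
Step 2: 4 trees catch fire, 3 burn out
  TTTTT.
  TTTTTT
  T.TTTT
  TTTF.F
  TTF...
  TTTF..
Step 3: 5 trees catch fire, 4 burn out
  TTTTT.
  TTTTTT
  T.TFTF
  TTF...
  TF....
  TTF...
Step 4: 7 trees catch fire, 5 burn out
  TTTTT.
  TTTFTF
  T.F.F.
  TF....
  F.....
  TF....
Step 5: 5 trees catch fire, 7 burn out
  TTTFT.
  TTF.F.
  T.....
  F.....
  ......
  F.....
Step 6: 4 trees catch fire, 5 burn out
  TTF.F.
  TF....
  F.....
  ......
  ......
  ......

TTF.F.
TF....
F.....
......
......
......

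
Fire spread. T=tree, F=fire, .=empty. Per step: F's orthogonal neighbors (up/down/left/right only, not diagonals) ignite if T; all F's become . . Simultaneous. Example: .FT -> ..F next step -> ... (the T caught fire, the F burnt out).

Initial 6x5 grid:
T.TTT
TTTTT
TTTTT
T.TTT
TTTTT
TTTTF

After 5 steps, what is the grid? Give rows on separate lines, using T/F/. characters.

Step 1: 2 trees catch fire, 1 burn out
  T.TTT
  TTTTT
  TTTTT
  T.TTT
  TTTTF
  TTTF.
Step 2: 3 trees catch fire, 2 burn out
  T.TTT
  TTTTT
  TTTTT
  T.TTF
  TTTF.
  TTF..
Step 3: 4 trees catch fire, 3 burn out
  T.TTT
  TTTTT
  TTTTF
  T.TF.
  TTF..
  TF...
Step 4: 5 trees catch fire, 4 burn out
  T.TTT
  TTTTF
  TTTF.
  T.F..
  TF...
  F....
Step 5: 4 trees catch fire, 5 burn out
  T.TTF
  TTTF.
  TTF..
  T....
  F....
  .....

T.TTF
TTTF.
TTF..
T....
F....
.....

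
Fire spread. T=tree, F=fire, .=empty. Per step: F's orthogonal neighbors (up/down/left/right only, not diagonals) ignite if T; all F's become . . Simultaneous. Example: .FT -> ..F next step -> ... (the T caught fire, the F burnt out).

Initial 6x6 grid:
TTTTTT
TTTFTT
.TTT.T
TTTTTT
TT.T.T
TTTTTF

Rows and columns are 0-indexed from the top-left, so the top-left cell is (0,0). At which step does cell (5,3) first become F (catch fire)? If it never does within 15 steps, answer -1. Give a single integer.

Step 1: cell (5,3)='T' (+6 fires, +2 burnt)
Step 2: cell (5,3)='F' (+8 fires, +6 burnt)
  -> target ignites at step 2
Step 3: cell (5,3)='.' (+9 fires, +8 burnt)
Step 4: cell (5,3)='.' (+3 fires, +9 burnt)
Step 5: cell (5,3)='.' (+3 fires, +3 burnt)
Step 6: cell (5,3)='.' (+1 fires, +3 burnt)
Step 7: cell (5,3)='.' (+0 fires, +1 burnt)
  fire out at step 7

2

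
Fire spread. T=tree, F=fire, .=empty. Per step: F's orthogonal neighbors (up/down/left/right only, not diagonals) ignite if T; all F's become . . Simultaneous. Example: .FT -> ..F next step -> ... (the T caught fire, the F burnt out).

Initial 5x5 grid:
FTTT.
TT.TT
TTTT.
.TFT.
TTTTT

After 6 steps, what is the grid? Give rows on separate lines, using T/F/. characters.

Step 1: 6 trees catch fire, 2 burn out
  .FTT.
  FT.TT
  TTFT.
  .F.F.
  TTFTT
Step 2: 7 trees catch fire, 6 burn out
  ..FT.
  .F.TT
  FF.F.
  .....
  TF.FT
Step 3: 4 trees catch fire, 7 burn out
  ...F.
  ...FT
  .....
  .....
  F...F
Step 4: 1 trees catch fire, 4 burn out
  .....
  ....F
  .....
  .....
  .....
Step 5: 0 trees catch fire, 1 burn out
  .....
  .....
  .....
  .....
  .....
Step 6: 0 trees catch fire, 0 burn out
  .....
  .....
  .....
  .....
  .....

.....
.....
.....
.....
.....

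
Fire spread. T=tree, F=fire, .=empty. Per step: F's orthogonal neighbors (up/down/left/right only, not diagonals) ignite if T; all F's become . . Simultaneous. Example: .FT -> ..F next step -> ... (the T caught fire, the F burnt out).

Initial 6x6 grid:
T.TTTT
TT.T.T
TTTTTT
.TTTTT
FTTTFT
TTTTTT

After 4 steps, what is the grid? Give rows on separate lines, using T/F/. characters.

Step 1: 6 trees catch fire, 2 burn out
  T.TTTT
  TT.T.T
  TTTTTT
  .TTTFT
  .FTF.F
  FTTTFT
Step 2: 8 trees catch fire, 6 burn out
  T.TTTT
  TT.T.T
  TTTTFT
  .FTF.F
  ..F...
  .FTF.F
Step 3: 5 trees catch fire, 8 burn out
  T.TTTT
  TT.T.T
  TFTF.F
  ..F...
  ......
  ..F...
Step 4: 5 trees catch fire, 5 burn out
  T.TTTT
  TF.F.F
  F.F...
  ......
  ......
  ......

T.TTTT
TF.F.F
F.F...
......
......
......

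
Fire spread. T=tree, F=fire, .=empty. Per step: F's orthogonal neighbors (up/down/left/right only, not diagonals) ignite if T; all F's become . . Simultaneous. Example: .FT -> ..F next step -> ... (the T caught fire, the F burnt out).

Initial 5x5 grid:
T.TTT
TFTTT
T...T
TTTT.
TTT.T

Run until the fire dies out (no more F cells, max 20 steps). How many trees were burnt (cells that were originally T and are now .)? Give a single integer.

Answer: 17

Derivation:
Step 1: +2 fires, +1 burnt (F count now 2)
Step 2: +4 fires, +2 burnt (F count now 4)
Step 3: +3 fires, +4 burnt (F count now 3)
Step 4: +4 fires, +3 burnt (F count now 4)
Step 5: +2 fires, +4 burnt (F count now 2)
Step 6: +2 fires, +2 burnt (F count now 2)
Step 7: +0 fires, +2 burnt (F count now 0)
Fire out after step 7
Initially T: 18, now '.': 24
Total burnt (originally-T cells now '.'): 17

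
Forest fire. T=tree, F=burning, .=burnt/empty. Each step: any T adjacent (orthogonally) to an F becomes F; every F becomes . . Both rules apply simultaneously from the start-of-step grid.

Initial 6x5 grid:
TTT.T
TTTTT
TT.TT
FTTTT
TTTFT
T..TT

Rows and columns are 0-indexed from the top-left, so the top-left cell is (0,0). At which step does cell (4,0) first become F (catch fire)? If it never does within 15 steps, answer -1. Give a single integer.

Step 1: cell (4,0)='F' (+7 fires, +2 burnt)
  -> target ignites at step 1
Step 2: cell (4,0)='.' (+8 fires, +7 burnt)
Step 3: cell (4,0)='.' (+4 fires, +8 burnt)
Step 4: cell (4,0)='.' (+3 fires, +4 burnt)
Step 5: cell (4,0)='.' (+2 fires, +3 burnt)
Step 6: cell (4,0)='.' (+0 fires, +2 burnt)
  fire out at step 6

1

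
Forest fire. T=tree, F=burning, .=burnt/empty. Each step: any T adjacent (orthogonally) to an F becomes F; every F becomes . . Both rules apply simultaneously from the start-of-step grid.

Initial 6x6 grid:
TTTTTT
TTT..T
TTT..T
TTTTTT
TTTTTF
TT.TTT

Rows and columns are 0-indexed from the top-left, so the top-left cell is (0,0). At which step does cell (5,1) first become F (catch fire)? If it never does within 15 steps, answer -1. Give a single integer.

Step 1: cell (5,1)='T' (+3 fires, +1 burnt)
Step 2: cell (5,1)='T' (+4 fires, +3 burnt)
Step 3: cell (5,1)='T' (+4 fires, +4 burnt)
Step 4: cell (5,1)='T' (+3 fires, +4 burnt)
Step 5: cell (5,1)='F' (+5 fires, +3 burnt)
  -> target ignites at step 5
Step 6: cell (5,1)='.' (+5 fires, +5 burnt)
Step 7: cell (5,1)='.' (+3 fires, +5 burnt)
Step 8: cell (5,1)='.' (+2 fires, +3 burnt)
Step 9: cell (5,1)='.' (+1 fires, +2 burnt)
Step 10: cell (5,1)='.' (+0 fires, +1 burnt)
  fire out at step 10

5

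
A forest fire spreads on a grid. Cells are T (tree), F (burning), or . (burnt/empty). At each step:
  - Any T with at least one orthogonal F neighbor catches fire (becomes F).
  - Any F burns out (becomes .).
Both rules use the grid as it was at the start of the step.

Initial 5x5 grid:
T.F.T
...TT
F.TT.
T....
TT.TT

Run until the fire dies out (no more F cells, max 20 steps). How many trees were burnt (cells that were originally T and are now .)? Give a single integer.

Step 1: +1 fires, +2 burnt (F count now 1)
Step 2: +1 fires, +1 burnt (F count now 1)
Step 3: +1 fires, +1 burnt (F count now 1)
Step 4: +0 fires, +1 burnt (F count now 0)
Fire out after step 4
Initially T: 11, now '.': 17
Total burnt (originally-T cells now '.'): 3

Answer: 3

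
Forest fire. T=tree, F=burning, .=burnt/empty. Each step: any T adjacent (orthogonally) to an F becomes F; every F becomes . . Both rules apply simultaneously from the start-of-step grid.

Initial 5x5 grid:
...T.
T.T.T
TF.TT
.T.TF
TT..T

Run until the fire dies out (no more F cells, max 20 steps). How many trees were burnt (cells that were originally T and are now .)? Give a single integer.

Step 1: +5 fires, +2 burnt (F count now 5)
Step 2: +4 fires, +5 burnt (F count now 4)
Step 3: +1 fires, +4 burnt (F count now 1)
Step 4: +0 fires, +1 burnt (F count now 0)
Fire out after step 4
Initially T: 12, now '.': 23
Total burnt (originally-T cells now '.'): 10

Answer: 10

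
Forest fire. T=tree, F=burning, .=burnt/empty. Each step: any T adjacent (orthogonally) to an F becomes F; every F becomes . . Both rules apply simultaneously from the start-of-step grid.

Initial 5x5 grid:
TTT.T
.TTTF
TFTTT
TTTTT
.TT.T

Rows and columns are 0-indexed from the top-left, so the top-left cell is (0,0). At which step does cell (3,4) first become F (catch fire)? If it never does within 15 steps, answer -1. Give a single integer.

Step 1: cell (3,4)='T' (+7 fires, +2 burnt)
Step 2: cell (3,4)='F' (+7 fires, +7 burnt)
  -> target ignites at step 2
Step 3: cell (3,4)='.' (+5 fires, +7 burnt)
Step 4: cell (3,4)='.' (+0 fires, +5 burnt)
  fire out at step 4

2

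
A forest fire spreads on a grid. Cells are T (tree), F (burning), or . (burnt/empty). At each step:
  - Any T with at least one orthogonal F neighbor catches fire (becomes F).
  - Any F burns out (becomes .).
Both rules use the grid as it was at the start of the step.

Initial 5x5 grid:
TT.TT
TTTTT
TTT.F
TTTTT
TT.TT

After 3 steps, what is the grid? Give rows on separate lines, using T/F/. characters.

Step 1: 2 trees catch fire, 1 burn out
  TT.TT
  TTTTF
  TTT..
  TTTTF
  TT.TT
Step 2: 4 trees catch fire, 2 burn out
  TT.TF
  TTTF.
  TTT..
  TTTF.
  TT.TF
Step 3: 4 trees catch fire, 4 burn out
  TT.F.
  TTF..
  TTT..
  TTF..
  TT.F.

TT.F.
TTF..
TTT..
TTF..
TT.F.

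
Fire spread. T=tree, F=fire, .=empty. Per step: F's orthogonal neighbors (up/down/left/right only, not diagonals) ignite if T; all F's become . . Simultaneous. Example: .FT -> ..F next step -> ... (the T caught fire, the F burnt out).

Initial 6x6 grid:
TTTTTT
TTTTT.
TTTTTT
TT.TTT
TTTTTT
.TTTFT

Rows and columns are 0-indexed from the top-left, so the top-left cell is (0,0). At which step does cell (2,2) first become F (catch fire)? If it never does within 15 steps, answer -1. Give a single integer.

Step 1: cell (2,2)='T' (+3 fires, +1 burnt)
Step 2: cell (2,2)='T' (+4 fires, +3 burnt)
Step 3: cell (2,2)='T' (+5 fires, +4 burnt)
Step 4: cell (2,2)='T' (+4 fires, +5 burnt)
Step 5: cell (2,2)='F' (+5 fires, +4 burnt)
  -> target ignites at step 5
Step 6: cell (2,2)='.' (+5 fires, +5 burnt)
Step 7: cell (2,2)='.' (+3 fires, +5 burnt)
Step 8: cell (2,2)='.' (+2 fires, +3 burnt)
Step 9: cell (2,2)='.' (+1 fires, +2 burnt)
Step 10: cell (2,2)='.' (+0 fires, +1 burnt)
  fire out at step 10

5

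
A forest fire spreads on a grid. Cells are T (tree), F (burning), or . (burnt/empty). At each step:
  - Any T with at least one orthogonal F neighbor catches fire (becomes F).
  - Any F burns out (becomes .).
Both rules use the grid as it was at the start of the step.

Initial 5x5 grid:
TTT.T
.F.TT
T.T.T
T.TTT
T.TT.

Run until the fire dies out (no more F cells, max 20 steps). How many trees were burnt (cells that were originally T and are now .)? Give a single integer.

Step 1: +1 fires, +1 burnt (F count now 1)
Step 2: +2 fires, +1 burnt (F count now 2)
Step 3: +0 fires, +2 burnt (F count now 0)
Fire out after step 3
Initially T: 16, now '.': 12
Total burnt (originally-T cells now '.'): 3

Answer: 3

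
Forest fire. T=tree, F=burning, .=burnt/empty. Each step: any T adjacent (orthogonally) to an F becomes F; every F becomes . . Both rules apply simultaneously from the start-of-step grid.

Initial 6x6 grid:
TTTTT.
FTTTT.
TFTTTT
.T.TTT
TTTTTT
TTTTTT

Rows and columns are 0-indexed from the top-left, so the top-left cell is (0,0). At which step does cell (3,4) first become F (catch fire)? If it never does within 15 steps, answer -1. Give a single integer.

Step 1: cell (3,4)='T' (+5 fires, +2 burnt)
Step 2: cell (3,4)='T' (+4 fires, +5 burnt)
Step 3: cell (3,4)='T' (+7 fires, +4 burnt)
Step 4: cell (3,4)='F' (+7 fires, +7 burnt)
  -> target ignites at step 4
Step 5: cell (3,4)='.' (+4 fires, +7 burnt)
Step 6: cell (3,4)='.' (+2 fires, +4 burnt)
Step 7: cell (3,4)='.' (+1 fires, +2 burnt)
Step 8: cell (3,4)='.' (+0 fires, +1 burnt)
  fire out at step 8

4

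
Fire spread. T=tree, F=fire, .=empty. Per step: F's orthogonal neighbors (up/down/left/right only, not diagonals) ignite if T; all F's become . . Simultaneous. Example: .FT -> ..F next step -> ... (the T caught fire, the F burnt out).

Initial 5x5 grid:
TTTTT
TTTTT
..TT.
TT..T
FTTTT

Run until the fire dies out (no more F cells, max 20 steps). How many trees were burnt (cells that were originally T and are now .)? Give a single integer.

Answer: 7

Derivation:
Step 1: +2 fires, +1 burnt (F count now 2)
Step 2: +2 fires, +2 burnt (F count now 2)
Step 3: +1 fires, +2 burnt (F count now 1)
Step 4: +1 fires, +1 burnt (F count now 1)
Step 5: +1 fires, +1 burnt (F count now 1)
Step 6: +0 fires, +1 burnt (F count now 0)
Fire out after step 6
Initially T: 19, now '.': 13
Total burnt (originally-T cells now '.'): 7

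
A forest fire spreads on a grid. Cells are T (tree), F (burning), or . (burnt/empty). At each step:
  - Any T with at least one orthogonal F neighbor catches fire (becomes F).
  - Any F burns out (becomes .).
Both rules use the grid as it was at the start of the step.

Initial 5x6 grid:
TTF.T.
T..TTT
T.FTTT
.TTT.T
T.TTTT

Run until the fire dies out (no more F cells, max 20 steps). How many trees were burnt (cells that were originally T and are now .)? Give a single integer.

Answer: 19

Derivation:
Step 1: +3 fires, +2 burnt (F count now 3)
Step 2: +6 fires, +3 burnt (F count now 6)
Step 3: +4 fires, +6 burnt (F count now 4)
Step 4: +5 fires, +4 burnt (F count now 5)
Step 5: +1 fires, +5 burnt (F count now 1)
Step 6: +0 fires, +1 burnt (F count now 0)
Fire out after step 6
Initially T: 20, now '.': 29
Total burnt (originally-T cells now '.'): 19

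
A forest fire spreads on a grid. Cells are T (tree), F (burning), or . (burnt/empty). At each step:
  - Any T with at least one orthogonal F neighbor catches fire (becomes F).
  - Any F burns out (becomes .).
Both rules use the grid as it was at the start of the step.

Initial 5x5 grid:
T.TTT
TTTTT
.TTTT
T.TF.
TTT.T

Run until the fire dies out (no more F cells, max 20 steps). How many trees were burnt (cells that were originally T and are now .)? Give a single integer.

Answer: 18

Derivation:
Step 1: +2 fires, +1 burnt (F count now 2)
Step 2: +4 fires, +2 burnt (F count now 4)
Step 3: +5 fires, +4 burnt (F count now 5)
Step 4: +4 fires, +5 burnt (F count now 4)
Step 5: +2 fires, +4 burnt (F count now 2)
Step 6: +1 fires, +2 burnt (F count now 1)
Step 7: +0 fires, +1 burnt (F count now 0)
Fire out after step 7
Initially T: 19, now '.': 24
Total burnt (originally-T cells now '.'): 18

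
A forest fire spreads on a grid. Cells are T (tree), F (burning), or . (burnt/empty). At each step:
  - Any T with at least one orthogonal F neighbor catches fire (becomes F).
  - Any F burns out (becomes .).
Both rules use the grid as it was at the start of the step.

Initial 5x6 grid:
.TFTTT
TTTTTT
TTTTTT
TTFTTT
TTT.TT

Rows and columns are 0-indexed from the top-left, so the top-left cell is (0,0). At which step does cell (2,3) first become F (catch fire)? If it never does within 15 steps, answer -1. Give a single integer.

Step 1: cell (2,3)='T' (+7 fires, +2 burnt)
Step 2: cell (2,3)='F' (+8 fires, +7 burnt)
  -> target ignites at step 2
Step 3: cell (2,3)='.' (+8 fires, +8 burnt)
Step 4: cell (2,3)='.' (+3 fires, +8 burnt)
Step 5: cell (2,3)='.' (+0 fires, +3 burnt)
  fire out at step 5

2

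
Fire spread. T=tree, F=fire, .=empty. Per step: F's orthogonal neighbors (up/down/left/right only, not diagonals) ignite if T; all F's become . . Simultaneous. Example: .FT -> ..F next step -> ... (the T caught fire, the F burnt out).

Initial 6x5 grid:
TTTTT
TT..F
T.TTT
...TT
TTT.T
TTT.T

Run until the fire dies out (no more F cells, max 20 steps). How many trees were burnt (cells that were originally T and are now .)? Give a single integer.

Answer: 15

Derivation:
Step 1: +2 fires, +1 burnt (F count now 2)
Step 2: +3 fires, +2 burnt (F count now 3)
Step 3: +4 fires, +3 burnt (F count now 4)
Step 4: +2 fires, +4 burnt (F count now 2)
Step 5: +2 fires, +2 burnt (F count now 2)
Step 6: +1 fires, +2 burnt (F count now 1)
Step 7: +1 fires, +1 burnt (F count now 1)
Step 8: +0 fires, +1 burnt (F count now 0)
Fire out after step 8
Initially T: 21, now '.': 24
Total burnt (originally-T cells now '.'): 15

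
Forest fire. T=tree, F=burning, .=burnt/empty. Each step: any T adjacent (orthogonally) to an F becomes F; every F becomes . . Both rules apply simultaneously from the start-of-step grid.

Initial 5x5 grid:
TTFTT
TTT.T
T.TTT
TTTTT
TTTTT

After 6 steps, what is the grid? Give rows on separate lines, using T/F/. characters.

Step 1: 3 trees catch fire, 1 burn out
  TF.FT
  TTF.T
  T.TTT
  TTTTT
  TTTTT
Step 2: 4 trees catch fire, 3 burn out
  F...F
  TF..T
  T.FTT
  TTTTT
  TTTTT
Step 3: 4 trees catch fire, 4 burn out
  .....
  F...F
  T..FT
  TTFTT
  TTTTT
Step 4: 5 trees catch fire, 4 burn out
  .....
  .....
  F...F
  TF.FT
  TTFTT
Step 5: 4 trees catch fire, 5 burn out
  .....
  .....
  .....
  F...F
  TF.FT
Step 6: 2 trees catch fire, 4 burn out
  .....
  .....
  .....
  .....
  F...F

.....
.....
.....
.....
F...F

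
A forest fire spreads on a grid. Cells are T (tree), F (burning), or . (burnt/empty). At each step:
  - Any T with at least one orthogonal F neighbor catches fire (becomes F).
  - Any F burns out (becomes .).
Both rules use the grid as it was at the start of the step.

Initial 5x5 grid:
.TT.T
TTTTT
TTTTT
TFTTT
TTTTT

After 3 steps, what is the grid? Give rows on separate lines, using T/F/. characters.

Step 1: 4 trees catch fire, 1 burn out
  .TT.T
  TTTTT
  TFTTT
  F.FTT
  TFTTT
Step 2: 6 trees catch fire, 4 burn out
  .TT.T
  TFTTT
  F.FTT
  ...FT
  F.FTT
Step 3: 6 trees catch fire, 6 burn out
  .FT.T
  F.FTT
  ...FT
  ....F
  ...FT

.FT.T
F.FTT
...FT
....F
...FT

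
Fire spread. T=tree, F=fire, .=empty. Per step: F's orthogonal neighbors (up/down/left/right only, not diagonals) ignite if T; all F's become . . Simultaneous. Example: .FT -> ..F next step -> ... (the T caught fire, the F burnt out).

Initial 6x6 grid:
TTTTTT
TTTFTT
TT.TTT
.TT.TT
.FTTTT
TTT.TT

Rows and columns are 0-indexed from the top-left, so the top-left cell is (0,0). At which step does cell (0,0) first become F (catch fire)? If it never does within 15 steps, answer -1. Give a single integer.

Step 1: cell (0,0)='T' (+7 fires, +2 burnt)
Step 2: cell (0,0)='T' (+10 fires, +7 burnt)
Step 3: cell (0,0)='T' (+7 fires, +10 burnt)
Step 4: cell (0,0)='F' (+4 fires, +7 burnt)
  -> target ignites at step 4
Step 5: cell (0,0)='.' (+1 fires, +4 burnt)
Step 6: cell (0,0)='.' (+0 fires, +1 burnt)
  fire out at step 6

4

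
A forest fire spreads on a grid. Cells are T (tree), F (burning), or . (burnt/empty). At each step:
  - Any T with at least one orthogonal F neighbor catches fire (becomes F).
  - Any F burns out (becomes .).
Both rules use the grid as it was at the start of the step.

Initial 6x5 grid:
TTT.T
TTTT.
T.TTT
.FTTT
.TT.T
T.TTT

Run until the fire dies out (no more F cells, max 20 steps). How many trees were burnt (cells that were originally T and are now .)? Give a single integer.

Answer: 20

Derivation:
Step 1: +2 fires, +1 burnt (F count now 2)
Step 2: +3 fires, +2 burnt (F count now 3)
Step 3: +4 fires, +3 burnt (F count now 4)
Step 4: +6 fires, +4 burnt (F count now 6)
Step 5: +3 fires, +6 burnt (F count now 3)
Step 6: +2 fires, +3 burnt (F count now 2)
Step 7: +0 fires, +2 burnt (F count now 0)
Fire out after step 7
Initially T: 22, now '.': 28
Total burnt (originally-T cells now '.'): 20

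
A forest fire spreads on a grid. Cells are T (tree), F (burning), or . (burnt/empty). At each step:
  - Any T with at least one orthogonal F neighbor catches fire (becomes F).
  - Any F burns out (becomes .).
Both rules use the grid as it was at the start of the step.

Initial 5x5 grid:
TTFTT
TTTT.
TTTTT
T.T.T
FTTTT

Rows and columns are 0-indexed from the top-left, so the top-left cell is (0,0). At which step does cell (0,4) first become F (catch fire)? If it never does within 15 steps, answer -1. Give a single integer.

Step 1: cell (0,4)='T' (+5 fires, +2 burnt)
Step 2: cell (0,4)='F' (+7 fires, +5 burnt)
  -> target ignites at step 2
Step 3: cell (0,4)='.' (+5 fires, +7 burnt)
Step 4: cell (0,4)='.' (+2 fires, +5 burnt)
Step 5: cell (0,4)='.' (+1 fires, +2 burnt)
Step 6: cell (0,4)='.' (+0 fires, +1 burnt)
  fire out at step 6

2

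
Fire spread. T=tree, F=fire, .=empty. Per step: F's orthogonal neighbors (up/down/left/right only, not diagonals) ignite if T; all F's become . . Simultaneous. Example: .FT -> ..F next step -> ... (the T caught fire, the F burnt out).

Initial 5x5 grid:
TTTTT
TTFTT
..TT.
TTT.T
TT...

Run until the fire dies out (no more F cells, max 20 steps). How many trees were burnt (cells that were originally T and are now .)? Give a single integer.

Answer: 16

Derivation:
Step 1: +4 fires, +1 burnt (F count now 4)
Step 2: +6 fires, +4 burnt (F count now 6)
Step 3: +3 fires, +6 burnt (F count now 3)
Step 4: +2 fires, +3 burnt (F count now 2)
Step 5: +1 fires, +2 burnt (F count now 1)
Step 6: +0 fires, +1 burnt (F count now 0)
Fire out after step 6
Initially T: 17, now '.': 24
Total burnt (originally-T cells now '.'): 16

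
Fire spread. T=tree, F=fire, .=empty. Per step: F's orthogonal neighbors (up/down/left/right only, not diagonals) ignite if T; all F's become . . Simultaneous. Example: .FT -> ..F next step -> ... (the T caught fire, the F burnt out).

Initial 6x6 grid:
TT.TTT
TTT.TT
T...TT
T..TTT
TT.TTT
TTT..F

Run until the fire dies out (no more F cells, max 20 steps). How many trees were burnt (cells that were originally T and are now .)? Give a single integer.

Answer: 13

Derivation:
Step 1: +1 fires, +1 burnt (F count now 1)
Step 2: +2 fires, +1 burnt (F count now 2)
Step 3: +3 fires, +2 burnt (F count now 3)
Step 4: +3 fires, +3 burnt (F count now 3)
Step 5: +2 fires, +3 burnt (F count now 2)
Step 6: +1 fires, +2 burnt (F count now 1)
Step 7: +1 fires, +1 burnt (F count now 1)
Step 8: +0 fires, +1 burnt (F count now 0)
Fire out after step 8
Initially T: 25, now '.': 24
Total burnt (originally-T cells now '.'): 13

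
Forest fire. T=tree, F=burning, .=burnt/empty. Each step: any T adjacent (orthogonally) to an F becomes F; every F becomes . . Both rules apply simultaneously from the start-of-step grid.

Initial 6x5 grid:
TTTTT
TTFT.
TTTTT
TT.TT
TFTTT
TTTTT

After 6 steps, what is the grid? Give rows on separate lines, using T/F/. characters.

Step 1: 8 trees catch fire, 2 burn out
  TTFTT
  TF.F.
  TTFTT
  TF.TT
  F.FTT
  TFTTT
Step 2: 9 trees catch fire, 8 burn out
  TF.FT
  F....
  TF.FT
  F..TT
  ...FT
  F.FTT
Step 3: 7 trees catch fire, 9 burn out
  F...F
  .....
  F...F
  ...FT
  ....F
  ...FT
Step 4: 2 trees catch fire, 7 burn out
  .....
  .....
  .....
  ....F
  .....
  ....F
Step 5: 0 trees catch fire, 2 burn out
  .....
  .....
  .....
  .....
  .....
  .....
Step 6: 0 trees catch fire, 0 burn out
  .....
  .....
  .....
  .....
  .....
  .....

.....
.....
.....
.....
.....
.....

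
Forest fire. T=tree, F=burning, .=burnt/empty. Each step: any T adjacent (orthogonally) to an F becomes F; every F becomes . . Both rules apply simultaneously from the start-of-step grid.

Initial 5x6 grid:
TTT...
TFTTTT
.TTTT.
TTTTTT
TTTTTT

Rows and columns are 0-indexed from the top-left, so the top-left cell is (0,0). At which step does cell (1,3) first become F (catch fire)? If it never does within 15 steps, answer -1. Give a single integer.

Step 1: cell (1,3)='T' (+4 fires, +1 burnt)
Step 2: cell (1,3)='F' (+5 fires, +4 burnt)
  -> target ignites at step 2
Step 3: cell (1,3)='.' (+5 fires, +5 burnt)
Step 4: cell (1,3)='.' (+5 fires, +5 burnt)
Step 5: cell (1,3)='.' (+2 fires, +5 burnt)
Step 6: cell (1,3)='.' (+2 fires, +2 burnt)
Step 7: cell (1,3)='.' (+1 fires, +2 burnt)
Step 8: cell (1,3)='.' (+0 fires, +1 burnt)
  fire out at step 8

2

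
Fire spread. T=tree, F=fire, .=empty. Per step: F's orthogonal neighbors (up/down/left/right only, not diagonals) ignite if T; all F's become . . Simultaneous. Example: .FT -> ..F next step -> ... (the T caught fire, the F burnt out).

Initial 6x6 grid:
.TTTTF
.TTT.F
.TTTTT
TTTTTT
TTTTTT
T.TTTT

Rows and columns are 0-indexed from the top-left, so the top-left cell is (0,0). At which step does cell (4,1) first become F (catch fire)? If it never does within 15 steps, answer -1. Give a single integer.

Step 1: cell (4,1)='T' (+2 fires, +2 burnt)
Step 2: cell (4,1)='T' (+3 fires, +2 burnt)
Step 3: cell (4,1)='T' (+5 fires, +3 burnt)
Step 4: cell (4,1)='T' (+6 fires, +5 burnt)
Step 5: cell (4,1)='T' (+5 fires, +6 burnt)
Step 6: cell (4,1)='T' (+3 fires, +5 burnt)
Step 7: cell (4,1)='F' (+3 fires, +3 burnt)
  -> target ignites at step 7
Step 8: cell (4,1)='.' (+1 fires, +3 burnt)
Step 9: cell (4,1)='.' (+1 fires, +1 burnt)
Step 10: cell (4,1)='.' (+0 fires, +1 burnt)
  fire out at step 10

7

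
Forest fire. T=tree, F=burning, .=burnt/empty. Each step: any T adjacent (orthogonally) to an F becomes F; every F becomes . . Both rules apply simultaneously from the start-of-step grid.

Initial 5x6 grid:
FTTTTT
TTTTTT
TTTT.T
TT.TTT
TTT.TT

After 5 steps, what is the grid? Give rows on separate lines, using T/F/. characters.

Step 1: 2 trees catch fire, 1 burn out
  .FTTTT
  FTTTTT
  TTTT.T
  TT.TTT
  TTT.TT
Step 2: 3 trees catch fire, 2 burn out
  ..FTTT
  .FTTTT
  FTTT.T
  TT.TTT
  TTT.TT
Step 3: 4 trees catch fire, 3 burn out
  ...FTT
  ..FTTT
  .FTT.T
  FT.TTT
  TTT.TT
Step 4: 5 trees catch fire, 4 burn out
  ....FT
  ...FTT
  ..FT.T
  .F.TTT
  FTT.TT
Step 5: 4 trees catch fire, 5 burn out
  .....F
  ....FT
  ...F.T
  ...TTT
  .FT.TT

.....F
....FT
...F.T
...TTT
.FT.TT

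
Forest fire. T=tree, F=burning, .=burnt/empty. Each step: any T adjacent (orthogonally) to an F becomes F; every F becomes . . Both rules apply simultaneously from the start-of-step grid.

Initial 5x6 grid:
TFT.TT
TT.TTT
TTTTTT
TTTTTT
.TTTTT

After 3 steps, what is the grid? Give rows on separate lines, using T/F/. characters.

Step 1: 3 trees catch fire, 1 burn out
  F.F.TT
  TF.TTT
  TTTTTT
  TTTTTT
  .TTTTT
Step 2: 2 trees catch fire, 3 burn out
  ....TT
  F..TTT
  TFTTTT
  TTTTTT
  .TTTTT
Step 3: 3 trees catch fire, 2 burn out
  ....TT
  ...TTT
  F.FTTT
  TFTTTT
  .TTTTT

....TT
...TTT
F.FTTT
TFTTTT
.TTTTT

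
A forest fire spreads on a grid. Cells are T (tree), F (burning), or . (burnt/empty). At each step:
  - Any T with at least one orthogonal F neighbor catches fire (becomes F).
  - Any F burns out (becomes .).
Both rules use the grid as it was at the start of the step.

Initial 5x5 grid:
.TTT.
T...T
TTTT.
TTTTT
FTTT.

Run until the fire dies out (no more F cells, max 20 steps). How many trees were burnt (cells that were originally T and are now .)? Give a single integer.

Answer: 13

Derivation:
Step 1: +2 fires, +1 burnt (F count now 2)
Step 2: +3 fires, +2 burnt (F count now 3)
Step 3: +4 fires, +3 burnt (F count now 4)
Step 4: +2 fires, +4 burnt (F count now 2)
Step 5: +2 fires, +2 burnt (F count now 2)
Step 6: +0 fires, +2 burnt (F count now 0)
Fire out after step 6
Initially T: 17, now '.': 21
Total burnt (originally-T cells now '.'): 13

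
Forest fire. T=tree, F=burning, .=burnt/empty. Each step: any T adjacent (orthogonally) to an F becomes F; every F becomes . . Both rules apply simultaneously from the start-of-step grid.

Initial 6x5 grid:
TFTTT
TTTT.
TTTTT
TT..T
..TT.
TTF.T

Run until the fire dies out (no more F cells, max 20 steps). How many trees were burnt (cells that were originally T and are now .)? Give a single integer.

Answer: 20

Derivation:
Step 1: +5 fires, +2 burnt (F count now 5)
Step 2: +6 fires, +5 burnt (F count now 6)
Step 3: +5 fires, +6 burnt (F count now 5)
Step 4: +2 fires, +5 burnt (F count now 2)
Step 5: +1 fires, +2 burnt (F count now 1)
Step 6: +1 fires, +1 burnt (F count now 1)
Step 7: +0 fires, +1 burnt (F count now 0)
Fire out after step 7
Initially T: 21, now '.': 29
Total burnt (originally-T cells now '.'): 20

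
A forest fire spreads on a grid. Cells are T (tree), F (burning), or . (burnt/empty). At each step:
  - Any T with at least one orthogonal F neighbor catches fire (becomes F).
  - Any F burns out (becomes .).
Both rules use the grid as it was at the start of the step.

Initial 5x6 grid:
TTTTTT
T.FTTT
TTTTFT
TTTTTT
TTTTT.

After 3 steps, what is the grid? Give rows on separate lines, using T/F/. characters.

Step 1: 7 trees catch fire, 2 burn out
  TTFTTT
  T..FFT
  TTFF.F
  TTTTFT
  TTTTT.
Step 2: 9 trees catch fire, 7 burn out
  TF.FFT
  T....F
  TF....
  TTFF.F
  TTTTF.
Step 3: 6 trees catch fire, 9 burn out
  F....F
  T.....
  F.....
  TF....
  TTFF..

F....F
T.....
F.....
TF....
TTFF..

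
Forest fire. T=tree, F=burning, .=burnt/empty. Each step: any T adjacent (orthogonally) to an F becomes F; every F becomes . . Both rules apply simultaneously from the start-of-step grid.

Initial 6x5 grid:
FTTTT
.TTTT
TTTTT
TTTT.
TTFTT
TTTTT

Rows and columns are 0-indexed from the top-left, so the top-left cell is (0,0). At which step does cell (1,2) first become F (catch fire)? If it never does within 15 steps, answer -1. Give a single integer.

Step 1: cell (1,2)='T' (+5 fires, +2 burnt)
Step 2: cell (1,2)='T' (+9 fires, +5 burnt)
Step 3: cell (1,2)='F' (+7 fires, +9 burnt)
  -> target ignites at step 3
Step 4: cell (1,2)='.' (+4 fires, +7 burnt)
Step 5: cell (1,2)='.' (+1 fires, +4 burnt)
Step 6: cell (1,2)='.' (+0 fires, +1 burnt)
  fire out at step 6

3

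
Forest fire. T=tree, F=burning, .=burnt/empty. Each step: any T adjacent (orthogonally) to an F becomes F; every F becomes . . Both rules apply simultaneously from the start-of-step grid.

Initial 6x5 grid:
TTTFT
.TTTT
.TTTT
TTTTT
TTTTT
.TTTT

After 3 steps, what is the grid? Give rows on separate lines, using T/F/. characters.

Step 1: 3 trees catch fire, 1 burn out
  TTF.F
  .TTFT
  .TTTT
  TTTTT
  TTTTT
  .TTTT
Step 2: 4 trees catch fire, 3 burn out
  TF...
  .TF.F
  .TTFT
  TTTTT
  TTTTT
  .TTTT
Step 3: 5 trees catch fire, 4 burn out
  F....
  .F...
  .TF.F
  TTTFT
  TTTTT
  .TTTT

F....
.F...
.TF.F
TTTFT
TTTTT
.TTTT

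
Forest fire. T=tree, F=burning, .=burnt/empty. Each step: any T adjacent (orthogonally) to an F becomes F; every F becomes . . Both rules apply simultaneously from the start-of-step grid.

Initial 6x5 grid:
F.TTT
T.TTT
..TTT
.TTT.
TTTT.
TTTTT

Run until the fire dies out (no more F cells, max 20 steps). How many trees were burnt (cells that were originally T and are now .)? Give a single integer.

Step 1: +1 fires, +1 burnt (F count now 1)
Step 2: +0 fires, +1 burnt (F count now 0)
Fire out after step 2
Initially T: 22, now '.': 9
Total burnt (originally-T cells now '.'): 1

Answer: 1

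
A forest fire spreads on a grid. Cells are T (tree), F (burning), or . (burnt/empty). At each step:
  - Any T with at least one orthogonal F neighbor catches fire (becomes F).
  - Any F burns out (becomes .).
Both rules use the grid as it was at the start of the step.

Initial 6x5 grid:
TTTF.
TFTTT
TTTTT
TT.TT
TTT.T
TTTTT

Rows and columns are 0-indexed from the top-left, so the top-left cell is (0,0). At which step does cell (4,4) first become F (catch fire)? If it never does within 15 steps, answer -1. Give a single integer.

Step 1: cell (4,4)='T' (+6 fires, +2 burnt)
Step 2: cell (4,4)='T' (+6 fires, +6 burnt)
Step 3: cell (4,4)='T' (+4 fires, +6 burnt)
Step 4: cell (4,4)='T' (+4 fires, +4 burnt)
Step 5: cell (4,4)='F' (+3 fires, +4 burnt)
  -> target ignites at step 5
Step 6: cell (4,4)='.' (+2 fires, +3 burnt)
Step 7: cell (4,4)='.' (+0 fires, +2 burnt)
  fire out at step 7

5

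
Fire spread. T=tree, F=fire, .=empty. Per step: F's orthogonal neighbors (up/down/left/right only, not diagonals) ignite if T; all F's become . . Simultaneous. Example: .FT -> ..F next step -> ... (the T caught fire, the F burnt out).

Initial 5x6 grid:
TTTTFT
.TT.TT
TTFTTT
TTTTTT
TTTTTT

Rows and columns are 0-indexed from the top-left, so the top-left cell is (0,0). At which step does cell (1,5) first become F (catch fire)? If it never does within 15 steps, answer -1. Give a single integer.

Step 1: cell (1,5)='T' (+7 fires, +2 burnt)
Step 2: cell (1,5)='F' (+8 fires, +7 burnt)
  -> target ignites at step 2
Step 3: cell (1,5)='.' (+6 fires, +8 burnt)
Step 4: cell (1,5)='.' (+4 fires, +6 burnt)
Step 5: cell (1,5)='.' (+1 fires, +4 burnt)
Step 6: cell (1,5)='.' (+0 fires, +1 burnt)
  fire out at step 6

2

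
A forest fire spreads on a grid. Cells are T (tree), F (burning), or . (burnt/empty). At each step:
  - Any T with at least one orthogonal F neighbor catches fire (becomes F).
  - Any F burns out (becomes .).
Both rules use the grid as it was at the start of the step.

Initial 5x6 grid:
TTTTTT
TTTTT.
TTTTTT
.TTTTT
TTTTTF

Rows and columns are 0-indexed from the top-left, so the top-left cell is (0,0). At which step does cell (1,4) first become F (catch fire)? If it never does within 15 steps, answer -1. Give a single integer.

Step 1: cell (1,4)='T' (+2 fires, +1 burnt)
Step 2: cell (1,4)='T' (+3 fires, +2 burnt)
Step 3: cell (1,4)='T' (+3 fires, +3 burnt)
Step 4: cell (1,4)='F' (+4 fires, +3 burnt)
  -> target ignites at step 4
Step 5: cell (1,4)='.' (+5 fires, +4 burnt)
Step 6: cell (1,4)='.' (+4 fires, +5 burnt)
Step 7: cell (1,4)='.' (+3 fires, +4 burnt)
Step 8: cell (1,4)='.' (+2 fires, +3 burnt)
Step 9: cell (1,4)='.' (+1 fires, +2 burnt)
Step 10: cell (1,4)='.' (+0 fires, +1 burnt)
  fire out at step 10

4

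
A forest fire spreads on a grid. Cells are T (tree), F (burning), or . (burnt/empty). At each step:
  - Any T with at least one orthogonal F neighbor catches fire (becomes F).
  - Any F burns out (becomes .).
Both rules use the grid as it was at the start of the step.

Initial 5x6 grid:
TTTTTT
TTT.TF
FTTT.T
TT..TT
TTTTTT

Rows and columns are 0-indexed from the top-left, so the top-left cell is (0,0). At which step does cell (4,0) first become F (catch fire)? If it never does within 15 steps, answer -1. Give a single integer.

Step 1: cell (4,0)='T' (+6 fires, +2 burnt)
Step 2: cell (4,0)='F' (+7 fires, +6 burnt)
  -> target ignites at step 2
Step 3: cell (4,0)='.' (+7 fires, +7 burnt)
Step 4: cell (4,0)='.' (+3 fires, +7 burnt)
Step 5: cell (4,0)='.' (+1 fires, +3 burnt)
Step 6: cell (4,0)='.' (+0 fires, +1 burnt)
  fire out at step 6

2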